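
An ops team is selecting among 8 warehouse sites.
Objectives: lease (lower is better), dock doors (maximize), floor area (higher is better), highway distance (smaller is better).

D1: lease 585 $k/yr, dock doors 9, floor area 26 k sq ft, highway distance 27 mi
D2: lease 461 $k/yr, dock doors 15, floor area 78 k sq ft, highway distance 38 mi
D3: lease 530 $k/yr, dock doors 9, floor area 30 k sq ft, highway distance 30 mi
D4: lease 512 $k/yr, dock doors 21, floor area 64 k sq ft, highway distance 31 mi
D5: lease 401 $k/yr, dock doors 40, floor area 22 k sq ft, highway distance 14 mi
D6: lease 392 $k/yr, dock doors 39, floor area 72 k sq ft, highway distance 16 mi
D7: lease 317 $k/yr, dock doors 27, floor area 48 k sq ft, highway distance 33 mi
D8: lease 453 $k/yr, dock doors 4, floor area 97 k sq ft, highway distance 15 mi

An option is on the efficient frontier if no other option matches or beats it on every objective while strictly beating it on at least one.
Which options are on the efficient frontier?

D2, D5, D6, D7, D8

D1: dominated by D6 (lease 392≤585, dock doors 39≥9, floor area 72≥26, highway distance 16≤27).
D2: not dominated.
D3: dominated by D6 (lease 392≤530, dock doors 39≥9, floor area 72≥30, highway distance 16≤30).
D4: dominated by D6 (lease 392≤512, dock doors 39≥21, floor area 72≥64, highway distance 16≤31).
D5: not dominated (best dock doors).
D6: not dominated.
D7: not dominated (best lease).
D8: not dominated (best floor area).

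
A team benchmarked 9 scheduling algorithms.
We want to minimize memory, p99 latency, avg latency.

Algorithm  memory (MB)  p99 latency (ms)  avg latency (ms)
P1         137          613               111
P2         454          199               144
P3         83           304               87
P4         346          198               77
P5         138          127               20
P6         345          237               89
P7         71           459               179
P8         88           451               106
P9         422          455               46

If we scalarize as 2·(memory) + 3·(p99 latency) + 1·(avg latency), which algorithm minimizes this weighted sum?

P5

P1: 2·137 + 3·613 + 1·111 = 2224
P2: 2·454 + 3·199 + 1·144 = 1649
P3: 2·83 + 3·304 + 1·87 = 1165
P4: 2·346 + 3·198 + 1·77 = 1363
P5: 2·138 + 3·127 + 1·20 = 677
P6: 2·345 + 3·237 + 1·89 = 1490
P7: 2·71 + 3·459 + 1·179 = 1698
P8: 2·88 + 3·451 + 1·106 = 1635
P9: 2·422 + 3·455 + 1·46 = 2255
Lowest: P5 at 677.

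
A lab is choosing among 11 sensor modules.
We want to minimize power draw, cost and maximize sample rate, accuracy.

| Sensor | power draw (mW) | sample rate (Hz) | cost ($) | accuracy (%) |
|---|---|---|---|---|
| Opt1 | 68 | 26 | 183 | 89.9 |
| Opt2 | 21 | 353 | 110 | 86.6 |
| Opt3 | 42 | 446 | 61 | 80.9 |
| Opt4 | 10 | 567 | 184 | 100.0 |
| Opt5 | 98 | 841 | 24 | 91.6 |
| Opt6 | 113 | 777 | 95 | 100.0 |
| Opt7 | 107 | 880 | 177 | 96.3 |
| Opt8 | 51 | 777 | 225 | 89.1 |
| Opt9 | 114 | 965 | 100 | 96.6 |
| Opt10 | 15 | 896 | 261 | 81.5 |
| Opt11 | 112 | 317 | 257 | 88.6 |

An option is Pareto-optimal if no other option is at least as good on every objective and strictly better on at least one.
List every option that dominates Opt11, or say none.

Opt4: power draw 10≤112, sample rate 567≥317, cost 184≤257, accuracy 100.0≥88.6 — dominates Opt11.
Opt5: power draw 98≤112, sample rate 841≥317, cost 24≤257, accuracy 91.6≥88.6 — dominates Opt11.
Opt7: power draw 107≤112, sample rate 880≥317, cost 177≤257, accuracy 96.3≥88.6 — dominates Opt11.
Opt8: power draw 51≤112, sample rate 777≥317, cost 225≤257, accuracy 89.1≥88.6 — dominates Opt11.
Others (Opt1, Opt2, Opt3, Opt6, Opt9, Opt10) are each worse than Opt11 on at least one objective.

Opt4, Opt5, Opt7, Opt8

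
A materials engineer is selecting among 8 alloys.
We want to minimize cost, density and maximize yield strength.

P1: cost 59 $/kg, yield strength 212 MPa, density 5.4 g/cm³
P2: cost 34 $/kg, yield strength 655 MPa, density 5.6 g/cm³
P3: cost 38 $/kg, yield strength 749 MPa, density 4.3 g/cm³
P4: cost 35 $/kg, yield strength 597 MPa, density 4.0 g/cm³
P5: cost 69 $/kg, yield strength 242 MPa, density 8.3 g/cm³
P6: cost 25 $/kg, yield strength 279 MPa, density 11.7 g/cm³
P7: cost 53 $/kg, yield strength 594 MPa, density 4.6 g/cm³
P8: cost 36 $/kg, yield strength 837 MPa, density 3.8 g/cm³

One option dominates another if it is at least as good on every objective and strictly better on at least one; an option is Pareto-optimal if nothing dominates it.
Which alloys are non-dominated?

P2, P4, P6, P8

P1: dominated by P3 (cost 38≤59, yield strength 749≥212, density 4.3≤5.4).
P2: not dominated.
P3: dominated by P8 (cost 36≤38, yield strength 837≥749, density 3.8≤4.3).
P4: not dominated.
P5: dominated by P2 (cost 34≤69, yield strength 655≥242, density 5.6≤8.3).
P6: not dominated (best cost).
P7: dominated by P3 (cost 38≤53, yield strength 749≥594, density 4.3≤4.6).
P8: not dominated (best yield strength).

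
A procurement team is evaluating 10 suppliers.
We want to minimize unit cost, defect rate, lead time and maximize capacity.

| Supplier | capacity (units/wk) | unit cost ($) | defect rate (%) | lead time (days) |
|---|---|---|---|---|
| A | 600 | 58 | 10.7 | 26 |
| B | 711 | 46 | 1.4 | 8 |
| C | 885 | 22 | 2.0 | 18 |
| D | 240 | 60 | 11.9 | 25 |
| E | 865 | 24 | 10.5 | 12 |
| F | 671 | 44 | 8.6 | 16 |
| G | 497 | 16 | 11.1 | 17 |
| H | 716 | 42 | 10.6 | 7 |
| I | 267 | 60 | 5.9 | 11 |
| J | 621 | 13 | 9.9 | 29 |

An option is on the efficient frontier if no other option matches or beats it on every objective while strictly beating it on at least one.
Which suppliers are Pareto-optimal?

B, C, E, F, G, H, J

A: dominated by B (capacity 711≥600, unit cost 46≤58, defect rate 1.4≤10.7, lead time 8≤26).
B: not dominated (best defect rate).
C: not dominated (best capacity).
D: dominated by B (capacity 711≥240, unit cost 46≤60, defect rate 1.4≤11.9, lead time 8≤25).
E: not dominated.
F: not dominated.
G: not dominated.
H: not dominated (best lead time).
I: dominated by B (capacity 711≥267, unit cost 46≤60, defect rate 1.4≤5.9, lead time 8≤11).
J: not dominated (best unit cost).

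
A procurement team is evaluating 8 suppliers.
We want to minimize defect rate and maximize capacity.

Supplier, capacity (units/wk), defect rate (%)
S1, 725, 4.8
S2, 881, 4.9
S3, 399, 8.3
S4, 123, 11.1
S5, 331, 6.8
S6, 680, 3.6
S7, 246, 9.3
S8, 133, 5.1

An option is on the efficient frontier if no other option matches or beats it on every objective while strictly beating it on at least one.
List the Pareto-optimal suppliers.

S1: not dominated.
S2: not dominated (best capacity).
S3: dominated by S1 (capacity 725≥399, defect rate 4.8≤8.3).
S4: dominated by S1 (capacity 725≥123, defect rate 4.8≤11.1).
S5: dominated by S1 (capacity 725≥331, defect rate 4.8≤6.8).
S6: not dominated (best defect rate).
S7: dominated by S1 (capacity 725≥246, defect rate 4.8≤9.3).
S8: dominated by S1 (capacity 725≥133, defect rate 4.8≤5.1).

S1, S2, S6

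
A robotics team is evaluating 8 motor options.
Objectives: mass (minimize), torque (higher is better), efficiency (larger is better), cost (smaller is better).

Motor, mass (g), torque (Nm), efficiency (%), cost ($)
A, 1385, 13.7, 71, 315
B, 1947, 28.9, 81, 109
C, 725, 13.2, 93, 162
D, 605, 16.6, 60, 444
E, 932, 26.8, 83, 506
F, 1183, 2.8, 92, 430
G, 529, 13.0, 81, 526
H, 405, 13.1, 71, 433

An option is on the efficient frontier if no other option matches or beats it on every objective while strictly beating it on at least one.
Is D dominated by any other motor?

No

A: worse on mass (1385 vs 605).
B: worse on mass (1947 vs 605).
C: worse on mass (725 vs 605).
E: worse on mass (932 vs 605).
F: worse on mass (1183 vs 605).
G: worse on torque (13.0 vs 16.6).
H: worse on torque (13.1 vs 16.6).
No option is at least as good as D on every objective and strictly better on one.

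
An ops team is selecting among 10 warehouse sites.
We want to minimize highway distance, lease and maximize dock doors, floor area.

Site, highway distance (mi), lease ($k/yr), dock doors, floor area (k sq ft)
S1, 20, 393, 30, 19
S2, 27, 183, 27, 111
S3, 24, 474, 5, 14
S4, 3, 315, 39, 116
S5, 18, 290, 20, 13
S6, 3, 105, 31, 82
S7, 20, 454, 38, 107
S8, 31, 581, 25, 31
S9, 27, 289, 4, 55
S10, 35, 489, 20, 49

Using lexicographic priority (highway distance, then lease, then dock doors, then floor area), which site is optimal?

S6

First minimize highway distance: best is 3, kept {S4, S6}.
Then minimize lease: best is 105, kept {S6}.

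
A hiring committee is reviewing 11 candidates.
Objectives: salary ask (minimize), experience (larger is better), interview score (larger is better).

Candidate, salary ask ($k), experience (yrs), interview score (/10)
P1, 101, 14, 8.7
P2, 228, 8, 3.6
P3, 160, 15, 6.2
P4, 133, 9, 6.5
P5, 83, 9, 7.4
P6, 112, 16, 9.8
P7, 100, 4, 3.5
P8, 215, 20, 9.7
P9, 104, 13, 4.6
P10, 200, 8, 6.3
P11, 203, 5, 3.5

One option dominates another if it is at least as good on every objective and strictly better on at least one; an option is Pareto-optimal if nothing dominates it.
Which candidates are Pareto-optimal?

P1: not dominated.
P2: dominated by P1 (salary ask 101≤228, experience 14≥8, interview score 8.7≥3.6).
P3: dominated by P6 (salary ask 112≤160, experience 16≥15, interview score 9.8≥6.2).
P4: dominated by P1 (salary ask 101≤133, experience 14≥9, interview score 8.7≥6.5).
P5: not dominated (best salary ask).
P6: not dominated (best interview score).
P7: dominated by P5 (salary ask 83≤100, experience 9≥4, interview score 7.4≥3.5).
P8: not dominated (best experience).
P9: dominated by P1 (salary ask 101≤104, experience 14≥13, interview score 8.7≥4.6).
P10: dominated by P1 (salary ask 101≤200, experience 14≥8, interview score 8.7≥6.3).
P11: dominated by P1 (salary ask 101≤203, experience 14≥5, interview score 8.7≥3.5).

P1, P5, P6, P8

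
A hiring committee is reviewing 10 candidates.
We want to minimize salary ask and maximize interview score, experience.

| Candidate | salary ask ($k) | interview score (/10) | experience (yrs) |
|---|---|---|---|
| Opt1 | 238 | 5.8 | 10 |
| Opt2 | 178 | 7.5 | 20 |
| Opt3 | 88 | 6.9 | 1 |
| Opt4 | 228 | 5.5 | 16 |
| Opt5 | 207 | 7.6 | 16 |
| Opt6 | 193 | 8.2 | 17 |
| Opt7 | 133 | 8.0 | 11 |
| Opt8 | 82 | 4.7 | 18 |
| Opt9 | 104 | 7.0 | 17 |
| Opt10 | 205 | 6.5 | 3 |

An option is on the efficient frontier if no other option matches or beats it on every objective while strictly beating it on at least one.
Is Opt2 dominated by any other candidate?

No

Opt1: worse on salary ask (238 vs 178).
Opt3: worse on interview score (6.9 vs 7.5).
Opt4: worse on salary ask (228 vs 178).
Opt5: worse on salary ask (207 vs 178).
Opt6: worse on salary ask (193 vs 178).
Opt7: worse on experience (11 vs 20).
Opt8: worse on interview score (4.7 vs 7.5).
Opt9: worse on interview score (7.0 vs 7.5).
Opt10: worse on salary ask (205 vs 178).
No option is at least as good as Opt2 on every objective and strictly better on one.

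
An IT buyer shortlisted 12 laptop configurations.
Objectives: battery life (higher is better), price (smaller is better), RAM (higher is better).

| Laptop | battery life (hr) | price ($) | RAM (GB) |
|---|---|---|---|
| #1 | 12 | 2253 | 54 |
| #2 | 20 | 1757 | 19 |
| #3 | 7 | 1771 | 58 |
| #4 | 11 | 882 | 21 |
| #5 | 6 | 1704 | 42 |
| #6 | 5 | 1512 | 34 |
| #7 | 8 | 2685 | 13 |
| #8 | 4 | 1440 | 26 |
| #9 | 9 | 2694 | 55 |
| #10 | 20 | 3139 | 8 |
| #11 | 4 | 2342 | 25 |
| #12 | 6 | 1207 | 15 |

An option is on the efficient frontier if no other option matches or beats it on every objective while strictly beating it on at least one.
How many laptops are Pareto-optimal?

#1: not dominated.
#2: not dominated.
#3: not dominated (best RAM).
#4: not dominated (best price).
#5: not dominated.
#6: not dominated.
#7: dominated by #1 (battery life 12≥8, price 2253≤2685, RAM 54≥13).
#8: not dominated.
#9: not dominated.
#10: dominated by #2 (battery life 20≥20, price 1757≤3139, RAM 19≥8).
#11: dominated by #1 (battery life 12≥4, price 2253≤2342, RAM 54≥25).
#12: dominated by #4 (battery life 11≥6, price 882≤1207, RAM 21≥15).
Pareto-optimal: #1, #2, #3, #4, #5, #6, #8, #9 → 8.

8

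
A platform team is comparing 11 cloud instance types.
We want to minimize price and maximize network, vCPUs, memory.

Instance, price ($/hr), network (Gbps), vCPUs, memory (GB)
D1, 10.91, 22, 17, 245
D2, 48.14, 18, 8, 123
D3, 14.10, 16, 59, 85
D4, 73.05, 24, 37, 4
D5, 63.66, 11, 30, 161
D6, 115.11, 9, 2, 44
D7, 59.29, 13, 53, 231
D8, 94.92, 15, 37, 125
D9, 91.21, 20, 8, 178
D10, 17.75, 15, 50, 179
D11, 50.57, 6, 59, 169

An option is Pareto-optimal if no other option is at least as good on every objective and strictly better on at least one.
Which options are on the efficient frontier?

D1: not dominated (best price).
D2: dominated by D1 (price 10.91≤48.14, network 22≥18, vCPUs 17≥8, memory 245≥123).
D3: not dominated.
D4: not dominated (best network).
D5: dominated by D7 (price 59.29≤63.66, network 13≥11, vCPUs 53≥30, memory 231≥161).
D6: dominated by D1 (price 10.91≤115.11, network 22≥9, vCPUs 17≥2, memory 245≥44).
D7: not dominated.
D8: dominated by D10 (price 17.75≤94.92, network 15≥15, vCPUs 50≥37, memory 179≥125).
D9: dominated by D1 (price 10.91≤91.21, network 22≥20, vCPUs 17≥8, memory 245≥178).
D10: not dominated.
D11: not dominated.

D1, D3, D4, D7, D10, D11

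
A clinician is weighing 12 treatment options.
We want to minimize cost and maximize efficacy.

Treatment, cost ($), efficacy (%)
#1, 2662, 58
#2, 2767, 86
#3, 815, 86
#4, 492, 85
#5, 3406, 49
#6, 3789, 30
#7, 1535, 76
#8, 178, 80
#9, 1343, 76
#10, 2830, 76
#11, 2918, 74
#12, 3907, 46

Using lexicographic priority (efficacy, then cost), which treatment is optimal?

First maximize efficacy: best is 86, kept {#2, #3}.
Then minimize cost: best is 815, kept {#3}.

#3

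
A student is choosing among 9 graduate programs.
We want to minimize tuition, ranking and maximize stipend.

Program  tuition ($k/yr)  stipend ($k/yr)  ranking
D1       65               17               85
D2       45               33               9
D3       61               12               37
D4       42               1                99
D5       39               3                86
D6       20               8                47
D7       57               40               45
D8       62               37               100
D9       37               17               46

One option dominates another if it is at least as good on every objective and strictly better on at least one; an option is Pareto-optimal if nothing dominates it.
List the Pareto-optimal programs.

D1: dominated by D2 (tuition 45≤65, stipend 33≥17, ranking 9≤85).
D2: not dominated (best ranking).
D3: dominated by D2 (tuition 45≤61, stipend 33≥12, ranking 9≤37).
D4: dominated by D5 (tuition 39≤42, stipend 3≥1, ranking 86≤99).
D5: dominated by D6 (tuition 20≤39, stipend 8≥3, ranking 47≤86).
D6: not dominated (best tuition).
D7: not dominated (best stipend).
D8: dominated by D7 (tuition 57≤62, stipend 40≥37, ranking 45≤100).
D9: not dominated.

D2, D6, D7, D9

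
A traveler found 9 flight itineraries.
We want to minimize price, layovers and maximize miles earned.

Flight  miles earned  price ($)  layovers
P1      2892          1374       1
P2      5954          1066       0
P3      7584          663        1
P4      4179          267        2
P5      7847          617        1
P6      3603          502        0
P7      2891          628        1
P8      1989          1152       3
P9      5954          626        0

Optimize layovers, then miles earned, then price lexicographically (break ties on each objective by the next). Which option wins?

P9

First minimize layovers: best is 0, kept {P2, P6, P9}.
Then maximize miles earned: best is 5954, kept {P2, P9}.
Then minimize price: best is 626, kept {P9}.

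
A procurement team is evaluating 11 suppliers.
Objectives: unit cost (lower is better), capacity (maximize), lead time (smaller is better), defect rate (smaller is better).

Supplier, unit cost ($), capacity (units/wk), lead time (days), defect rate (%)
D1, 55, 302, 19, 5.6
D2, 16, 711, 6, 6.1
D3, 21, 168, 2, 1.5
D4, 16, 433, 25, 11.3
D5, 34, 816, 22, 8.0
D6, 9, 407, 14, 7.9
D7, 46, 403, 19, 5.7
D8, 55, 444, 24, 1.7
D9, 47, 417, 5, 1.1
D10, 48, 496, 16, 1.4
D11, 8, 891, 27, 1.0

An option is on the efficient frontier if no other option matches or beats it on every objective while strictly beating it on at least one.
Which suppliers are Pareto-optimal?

D1: dominated by D9 (unit cost 47≤55, capacity 417≥302, lead time 5≤19, defect rate 1.1≤5.6).
D2: not dominated.
D3: not dominated (best lead time).
D4: dominated by D2 (unit cost 16≤16, capacity 711≥433, lead time 6≤25, defect rate 6.1≤11.3).
D5: not dominated.
D6: not dominated.
D7: not dominated.
D8: dominated by D10 (unit cost 48≤55, capacity 496≥444, lead time 16≤24, defect rate 1.4≤1.7).
D9: not dominated.
D10: not dominated.
D11: not dominated (best unit cost).

D2, D3, D5, D6, D7, D9, D10, D11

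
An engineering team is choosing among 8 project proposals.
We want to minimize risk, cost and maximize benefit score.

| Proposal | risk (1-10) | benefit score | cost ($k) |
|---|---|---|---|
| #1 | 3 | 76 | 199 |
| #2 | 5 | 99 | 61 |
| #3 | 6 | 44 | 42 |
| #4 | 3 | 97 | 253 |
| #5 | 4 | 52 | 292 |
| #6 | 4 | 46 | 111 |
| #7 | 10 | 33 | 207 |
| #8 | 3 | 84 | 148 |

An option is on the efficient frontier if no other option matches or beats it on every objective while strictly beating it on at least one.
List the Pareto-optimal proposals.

#2, #3, #4, #6, #8

#1: dominated by #8 (risk 3≤3, benefit score 84≥76, cost 148≤199).
#2: not dominated (best benefit score).
#3: not dominated (best cost).
#4: not dominated.
#5: dominated by #1 (risk 3≤4, benefit score 76≥52, cost 199≤292).
#6: not dominated.
#7: dominated by #1 (risk 3≤10, benefit score 76≥33, cost 199≤207).
#8: not dominated.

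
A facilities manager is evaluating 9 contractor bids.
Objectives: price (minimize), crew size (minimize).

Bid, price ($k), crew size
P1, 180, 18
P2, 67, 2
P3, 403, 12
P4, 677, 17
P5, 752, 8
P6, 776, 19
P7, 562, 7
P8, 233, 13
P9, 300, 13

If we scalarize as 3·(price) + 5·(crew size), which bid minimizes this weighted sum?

P2

P1: 3·180 + 5·18 = 630
P2: 3·67 + 5·2 = 211
P3: 3·403 + 5·12 = 1269
P4: 3·677 + 5·17 = 2116
P5: 3·752 + 5·8 = 2296
P6: 3·776 + 5·19 = 2423
P7: 3·562 + 5·7 = 1721
P8: 3·233 + 5·13 = 764
P9: 3·300 + 5·13 = 965
Lowest: P2 at 211.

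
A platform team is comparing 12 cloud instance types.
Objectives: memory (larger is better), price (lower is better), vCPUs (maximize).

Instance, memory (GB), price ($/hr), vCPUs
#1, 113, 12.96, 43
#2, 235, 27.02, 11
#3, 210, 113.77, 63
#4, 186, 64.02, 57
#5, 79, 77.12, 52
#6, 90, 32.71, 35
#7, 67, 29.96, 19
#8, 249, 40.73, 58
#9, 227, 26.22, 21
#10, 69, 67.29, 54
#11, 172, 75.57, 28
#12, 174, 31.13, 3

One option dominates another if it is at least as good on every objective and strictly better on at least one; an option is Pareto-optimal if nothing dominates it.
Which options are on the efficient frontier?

#1: not dominated (best price).
#2: not dominated.
#3: not dominated (best vCPUs).
#4: dominated by #8 (memory 249≥186, price 40.73≤64.02, vCPUs 58≥57).
#5: dominated by #4 (memory 186≥79, price 64.02≤77.12, vCPUs 57≥52).
#6: dominated by #1 (memory 113≥90, price 12.96≤32.71, vCPUs 43≥35).
#7: dominated by #1 (memory 113≥67, price 12.96≤29.96, vCPUs 43≥19).
#8: not dominated (best memory).
#9: not dominated.
#10: dominated by #4 (memory 186≥69, price 64.02≤67.29, vCPUs 57≥54).
#11: dominated by #4 (memory 186≥172, price 64.02≤75.57, vCPUs 57≥28).
#12: dominated by #2 (memory 235≥174, price 27.02≤31.13, vCPUs 11≥3).

#1, #2, #3, #8, #9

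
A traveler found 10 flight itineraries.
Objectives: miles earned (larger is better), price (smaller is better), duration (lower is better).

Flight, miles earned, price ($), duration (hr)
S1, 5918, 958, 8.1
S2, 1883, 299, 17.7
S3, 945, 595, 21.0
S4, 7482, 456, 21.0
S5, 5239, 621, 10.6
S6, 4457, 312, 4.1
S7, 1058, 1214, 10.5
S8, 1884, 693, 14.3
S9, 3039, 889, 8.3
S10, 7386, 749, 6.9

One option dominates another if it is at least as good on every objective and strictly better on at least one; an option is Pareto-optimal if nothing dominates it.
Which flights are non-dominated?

S2, S4, S5, S6, S10

S1: dominated by S10 (miles earned 7386≥5918, price 749≤958, duration 6.9≤8.1).
S2: not dominated (best price).
S3: dominated by S2 (miles earned 1883≥945, price 299≤595, duration 17.7≤21.0).
S4: not dominated (best miles earned).
S5: not dominated.
S6: not dominated (best duration).
S7: dominated by S1 (miles earned 5918≥1058, price 958≤1214, duration 8.1≤10.5).
S8: dominated by S5 (miles earned 5239≥1884, price 621≤693, duration 10.6≤14.3).
S9: dominated by S6 (miles earned 4457≥3039, price 312≤889, duration 4.1≤8.3).
S10: not dominated.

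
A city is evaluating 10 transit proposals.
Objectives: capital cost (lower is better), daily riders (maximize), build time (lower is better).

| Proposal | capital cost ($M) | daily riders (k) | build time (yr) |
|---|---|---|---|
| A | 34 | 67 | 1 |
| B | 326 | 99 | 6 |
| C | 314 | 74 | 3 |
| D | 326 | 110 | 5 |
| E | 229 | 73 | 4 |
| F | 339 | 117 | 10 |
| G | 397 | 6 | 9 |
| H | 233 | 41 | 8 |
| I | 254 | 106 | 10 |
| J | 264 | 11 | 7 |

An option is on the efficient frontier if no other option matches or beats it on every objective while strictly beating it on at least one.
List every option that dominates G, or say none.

A, B, C, D, E, H, J

A: capital cost 34≤397, daily riders 67≥6, build time 1≤9 — dominates G.
B: capital cost 326≤397, daily riders 99≥6, build time 6≤9 — dominates G.
C: capital cost 314≤397, daily riders 74≥6, build time 3≤9 — dominates G.
D: capital cost 326≤397, daily riders 110≥6, build time 5≤9 — dominates G.
E: capital cost 229≤397, daily riders 73≥6, build time 4≤9 — dominates G.
H: capital cost 233≤397, daily riders 41≥6, build time 8≤9 — dominates G.
J: capital cost 264≤397, daily riders 11≥6, build time 7≤9 — dominates G.
Others (F, I) are each worse than G on at least one objective.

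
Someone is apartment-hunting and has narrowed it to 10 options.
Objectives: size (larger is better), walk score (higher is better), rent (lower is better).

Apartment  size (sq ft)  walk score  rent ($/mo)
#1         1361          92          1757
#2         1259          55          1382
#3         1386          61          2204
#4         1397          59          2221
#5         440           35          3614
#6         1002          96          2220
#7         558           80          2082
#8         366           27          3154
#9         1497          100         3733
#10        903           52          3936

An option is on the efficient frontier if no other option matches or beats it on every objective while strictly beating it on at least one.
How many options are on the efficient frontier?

#1: not dominated.
#2: not dominated (best rent).
#3: not dominated.
#4: not dominated.
#5: dominated by #1 (size 1361≥440, walk score 92≥35, rent 1757≤3614).
#6: not dominated.
#7: dominated by #1 (size 1361≥558, walk score 92≥80, rent 1757≤2082).
#8: dominated by #1 (size 1361≥366, walk score 92≥27, rent 1757≤3154).
#9: not dominated (best size).
#10: dominated by #1 (size 1361≥903, walk score 92≥52, rent 1757≤3936).
Pareto-optimal: #1, #2, #3, #4, #6, #9 → 6.

6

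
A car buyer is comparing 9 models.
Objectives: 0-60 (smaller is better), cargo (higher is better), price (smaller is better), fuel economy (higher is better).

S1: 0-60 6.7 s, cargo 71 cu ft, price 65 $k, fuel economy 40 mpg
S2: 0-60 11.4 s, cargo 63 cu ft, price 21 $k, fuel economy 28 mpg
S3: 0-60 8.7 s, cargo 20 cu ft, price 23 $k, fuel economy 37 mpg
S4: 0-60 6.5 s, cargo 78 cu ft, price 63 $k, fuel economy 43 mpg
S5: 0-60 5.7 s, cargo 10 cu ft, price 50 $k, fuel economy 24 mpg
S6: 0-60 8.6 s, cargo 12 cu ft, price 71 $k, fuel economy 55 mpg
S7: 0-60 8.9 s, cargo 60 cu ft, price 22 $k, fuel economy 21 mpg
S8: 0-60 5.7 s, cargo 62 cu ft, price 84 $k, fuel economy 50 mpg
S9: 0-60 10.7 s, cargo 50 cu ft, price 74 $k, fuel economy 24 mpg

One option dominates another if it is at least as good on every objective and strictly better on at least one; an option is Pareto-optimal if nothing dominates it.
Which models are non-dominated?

S2, S3, S4, S5, S6, S7, S8

S1: dominated by S4 (0-60 6.5≤6.7, cargo 78≥71, price 63≤65, fuel economy 43≥40).
S2: not dominated (best price).
S3: not dominated.
S4: not dominated (best cargo).
S5: not dominated.
S6: not dominated (best fuel economy).
S7: not dominated.
S8: not dominated.
S9: dominated by S1 (0-60 6.7≤10.7, cargo 71≥50, price 65≤74, fuel economy 40≥24).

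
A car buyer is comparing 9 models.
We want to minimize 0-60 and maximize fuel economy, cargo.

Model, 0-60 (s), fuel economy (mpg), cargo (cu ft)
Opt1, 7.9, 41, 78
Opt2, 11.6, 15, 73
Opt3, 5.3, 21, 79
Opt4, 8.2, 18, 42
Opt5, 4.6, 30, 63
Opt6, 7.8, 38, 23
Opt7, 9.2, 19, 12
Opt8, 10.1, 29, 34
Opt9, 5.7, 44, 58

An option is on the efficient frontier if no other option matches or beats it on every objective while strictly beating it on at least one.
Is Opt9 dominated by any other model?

No

Opt1: worse on 0-60 (7.9 vs 5.7).
Opt2: worse on 0-60 (11.6 vs 5.7).
Opt3: worse on fuel economy (21 vs 44).
Opt4: worse on 0-60 (8.2 vs 5.7).
Opt5: worse on fuel economy (30 vs 44).
Opt6: worse on 0-60 (7.8 vs 5.7).
Opt7: worse on 0-60 (9.2 vs 5.7).
Opt8: worse on 0-60 (10.1 vs 5.7).
No option is at least as good as Opt9 on every objective and strictly better on one.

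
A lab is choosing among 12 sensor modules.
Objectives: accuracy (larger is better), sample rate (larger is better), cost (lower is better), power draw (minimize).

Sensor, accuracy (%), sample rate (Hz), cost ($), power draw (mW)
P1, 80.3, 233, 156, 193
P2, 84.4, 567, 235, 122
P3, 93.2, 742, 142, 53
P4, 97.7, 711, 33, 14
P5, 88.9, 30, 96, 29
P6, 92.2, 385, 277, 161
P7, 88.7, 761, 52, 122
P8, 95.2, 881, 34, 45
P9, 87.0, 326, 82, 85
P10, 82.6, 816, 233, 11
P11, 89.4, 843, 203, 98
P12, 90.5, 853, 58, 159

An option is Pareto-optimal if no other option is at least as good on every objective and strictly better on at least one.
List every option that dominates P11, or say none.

P8: accuracy 95.2≥89.4, sample rate 881≥843, cost 34≤203, power draw 45≤98 — dominates P11.
Others (P1, P2, P3, P4, P5, P6, P7, P9, P10, P12) are each worse than P11 on at least one objective.

P8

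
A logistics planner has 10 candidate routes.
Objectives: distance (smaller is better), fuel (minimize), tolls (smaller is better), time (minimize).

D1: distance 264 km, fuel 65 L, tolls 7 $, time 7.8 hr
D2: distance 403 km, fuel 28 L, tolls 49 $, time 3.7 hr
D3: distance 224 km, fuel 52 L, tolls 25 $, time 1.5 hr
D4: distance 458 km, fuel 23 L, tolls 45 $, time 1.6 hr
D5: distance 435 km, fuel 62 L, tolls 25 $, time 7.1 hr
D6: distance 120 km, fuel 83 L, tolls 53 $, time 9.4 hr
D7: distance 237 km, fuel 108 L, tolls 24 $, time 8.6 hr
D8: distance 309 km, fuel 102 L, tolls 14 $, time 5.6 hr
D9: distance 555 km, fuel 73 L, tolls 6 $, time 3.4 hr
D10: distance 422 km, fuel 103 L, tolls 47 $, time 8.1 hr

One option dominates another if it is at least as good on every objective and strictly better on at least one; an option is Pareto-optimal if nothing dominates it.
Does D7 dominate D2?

D7 vs D2: D7 is worse on fuel (108 vs 28), so it does not dominate D2.

No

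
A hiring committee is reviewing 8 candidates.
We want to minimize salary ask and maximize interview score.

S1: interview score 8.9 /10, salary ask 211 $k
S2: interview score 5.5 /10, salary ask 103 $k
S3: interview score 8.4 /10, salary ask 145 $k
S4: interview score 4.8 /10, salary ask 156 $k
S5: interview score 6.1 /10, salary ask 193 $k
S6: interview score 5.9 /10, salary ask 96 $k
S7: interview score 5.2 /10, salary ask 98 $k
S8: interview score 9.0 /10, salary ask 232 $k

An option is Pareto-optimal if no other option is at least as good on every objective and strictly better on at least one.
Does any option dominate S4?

S2 vs S4: interview score 5.5≥4.8, salary ask 103≤156 — S2 is at least as good on every objective and strictly better on at least one, so S2 dominates S4.

Yes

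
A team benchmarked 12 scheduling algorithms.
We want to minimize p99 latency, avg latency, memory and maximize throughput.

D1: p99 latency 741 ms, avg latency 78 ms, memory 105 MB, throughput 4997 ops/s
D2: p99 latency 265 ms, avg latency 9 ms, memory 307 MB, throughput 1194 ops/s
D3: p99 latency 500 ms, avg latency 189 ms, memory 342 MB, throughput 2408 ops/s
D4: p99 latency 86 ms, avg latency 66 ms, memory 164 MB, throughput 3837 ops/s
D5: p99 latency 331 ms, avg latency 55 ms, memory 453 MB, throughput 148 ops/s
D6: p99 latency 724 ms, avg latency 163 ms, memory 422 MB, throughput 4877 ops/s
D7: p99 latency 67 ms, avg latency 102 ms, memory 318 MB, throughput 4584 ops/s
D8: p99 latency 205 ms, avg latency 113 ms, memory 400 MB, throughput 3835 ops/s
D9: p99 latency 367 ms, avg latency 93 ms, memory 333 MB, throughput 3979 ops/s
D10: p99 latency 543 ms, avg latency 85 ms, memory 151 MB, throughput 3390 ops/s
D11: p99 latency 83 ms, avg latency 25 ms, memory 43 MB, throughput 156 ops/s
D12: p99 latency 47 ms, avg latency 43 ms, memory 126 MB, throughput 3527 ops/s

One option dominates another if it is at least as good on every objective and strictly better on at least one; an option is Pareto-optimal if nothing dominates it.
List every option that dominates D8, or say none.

D4, D7

D4: p99 latency 86≤205, avg latency 66≤113, memory 164≤400, throughput 3837≥3835 — dominates D8.
D7: p99 latency 67≤205, avg latency 102≤113, memory 318≤400, throughput 4584≥3835 — dominates D8.
Others (D1, D2, D3, D5, D6, D9, D10, D11, D12) are each worse than D8 on at least one objective.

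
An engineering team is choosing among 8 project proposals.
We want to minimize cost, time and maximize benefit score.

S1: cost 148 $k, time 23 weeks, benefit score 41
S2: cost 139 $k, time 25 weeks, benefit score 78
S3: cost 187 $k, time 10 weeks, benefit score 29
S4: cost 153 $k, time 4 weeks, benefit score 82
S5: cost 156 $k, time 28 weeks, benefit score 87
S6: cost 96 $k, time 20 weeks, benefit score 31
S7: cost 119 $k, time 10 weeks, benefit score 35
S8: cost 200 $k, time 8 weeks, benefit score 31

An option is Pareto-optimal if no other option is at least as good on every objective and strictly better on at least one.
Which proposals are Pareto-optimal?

S1, S2, S4, S5, S6, S7

S1: not dominated.
S2: not dominated.
S3: dominated by S4 (cost 153≤187, time 4≤10, benefit score 82≥29).
S4: not dominated (best time).
S5: not dominated (best benefit score).
S6: not dominated (best cost).
S7: not dominated.
S8: dominated by S4 (cost 153≤200, time 4≤8, benefit score 82≥31).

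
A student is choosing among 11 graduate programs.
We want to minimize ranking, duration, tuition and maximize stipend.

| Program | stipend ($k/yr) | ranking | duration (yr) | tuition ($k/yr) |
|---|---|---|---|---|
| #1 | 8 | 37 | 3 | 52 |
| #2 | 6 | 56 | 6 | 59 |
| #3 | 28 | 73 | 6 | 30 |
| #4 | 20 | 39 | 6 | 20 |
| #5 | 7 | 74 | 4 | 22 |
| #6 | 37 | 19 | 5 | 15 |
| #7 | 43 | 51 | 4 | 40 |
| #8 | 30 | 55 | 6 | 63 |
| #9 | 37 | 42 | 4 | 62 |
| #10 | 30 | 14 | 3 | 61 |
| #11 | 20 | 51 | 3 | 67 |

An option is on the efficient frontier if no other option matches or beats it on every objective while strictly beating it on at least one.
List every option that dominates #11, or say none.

#10: stipend 30≥20, ranking 14≤51, duration 3≤3, tuition 61≤67 — dominates #11.
Others (#1, #2, #3, #4, #5, #6, #7, #8, #9) are each worse than #11 on at least one objective.

#10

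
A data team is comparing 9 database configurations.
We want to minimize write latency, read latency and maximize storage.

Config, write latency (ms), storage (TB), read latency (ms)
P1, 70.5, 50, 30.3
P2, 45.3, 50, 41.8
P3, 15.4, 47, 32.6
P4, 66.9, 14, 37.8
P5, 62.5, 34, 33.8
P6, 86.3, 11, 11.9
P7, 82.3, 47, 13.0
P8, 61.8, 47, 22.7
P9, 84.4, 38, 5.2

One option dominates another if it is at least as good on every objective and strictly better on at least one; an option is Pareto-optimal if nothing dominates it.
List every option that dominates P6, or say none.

P9

P9: write latency 84.4≤86.3, storage 38≥11, read latency 5.2≤11.9 — dominates P6.
Others (P1, P2, P3, P4, P5, P7, P8) are each worse than P6 on at least one objective.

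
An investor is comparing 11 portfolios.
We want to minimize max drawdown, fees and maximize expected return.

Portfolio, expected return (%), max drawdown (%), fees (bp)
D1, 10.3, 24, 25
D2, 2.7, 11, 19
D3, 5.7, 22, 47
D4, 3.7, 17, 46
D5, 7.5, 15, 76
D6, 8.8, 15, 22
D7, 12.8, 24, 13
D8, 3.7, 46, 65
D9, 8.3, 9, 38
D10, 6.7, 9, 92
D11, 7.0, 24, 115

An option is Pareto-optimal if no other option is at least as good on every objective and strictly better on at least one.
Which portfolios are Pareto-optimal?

D1: dominated by D7 (expected return 12.8≥10.3, max drawdown 24≤24, fees 13≤25).
D2: not dominated.
D3: dominated by D6 (expected return 8.8≥5.7, max drawdown 15≤22, fees 22≤47).
D4: dominated by D6 (expected return 8.8≥3.7, max drawdown 15≤17, fees 22≤46).
D5: dominated by D6 (expected return 8.8≥7.5, max drawdown 15≤15, fees 22≤76).
D6: not dominated.
D7: not dominated (best expected return).
D8: dominated by D1 (expected return 10.3≥3.7, max drawdown 24≤46, fees 25≤65).
D9: not dominated.
D10: dominated by D9 (expected return 8.3≥6.7, max drawdown 9≤9, fees 38≤92).
D11: dominated by D1 (expected return 10.3≥7.0, max drawdown 24≤24, fees 25≤115).

D2, D6, D7, D9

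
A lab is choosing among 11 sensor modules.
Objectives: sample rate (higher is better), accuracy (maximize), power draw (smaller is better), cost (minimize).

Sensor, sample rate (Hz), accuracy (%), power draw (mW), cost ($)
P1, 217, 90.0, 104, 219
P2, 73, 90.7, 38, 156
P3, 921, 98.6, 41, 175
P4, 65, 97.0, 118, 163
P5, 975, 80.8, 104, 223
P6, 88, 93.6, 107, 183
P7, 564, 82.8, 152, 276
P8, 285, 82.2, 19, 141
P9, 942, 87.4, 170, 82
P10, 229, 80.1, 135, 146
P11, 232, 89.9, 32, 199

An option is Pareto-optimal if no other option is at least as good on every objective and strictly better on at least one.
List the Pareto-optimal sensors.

P2, P3, P4, P5, P8, P9, P11

P1: dominated by P3 (sample rate 921≥217, accuracy 98.6≥90.0, power draw 41≤104, cost 175≤219).
P2: not dominated.
P3: not dominated (best accuracy).
P4: not dominated.
P5: not dominated (best sample rate).
P6: dominated by P3 (sample rate 921≥88, accuracy 98.6≥93.6, power draw 41≤107, cost 175≤183).
P7: dominated by P3 (sample rate 921≥564, accuracy 98.6≥82.8, power draw 41≤152, cost 175≤276).
P8: not dominated (best power draw).
P9: not dominated (best cost).
P10: dominated by P8 (sample rate 285≥229, accuracy 82.2≥80.1, power draw 19≤135, cost 141≤146).
P11: not dominated.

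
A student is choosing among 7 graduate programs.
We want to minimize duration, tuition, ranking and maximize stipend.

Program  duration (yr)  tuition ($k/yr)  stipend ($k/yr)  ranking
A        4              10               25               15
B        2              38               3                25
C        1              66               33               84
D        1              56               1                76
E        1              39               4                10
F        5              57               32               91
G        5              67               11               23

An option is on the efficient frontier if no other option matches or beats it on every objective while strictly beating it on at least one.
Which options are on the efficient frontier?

A: not dominated (best tuition).
B: not dominated.
C: not dominated (best stipend).
D: dominated by E (duration 1≤1, tuition 39≤56, stipend 4≥1, ranking 10≤76).
E: not dominated (best ranking).
F: not dominated.
G: dominated by A (duration 4≤5, tuition 10≤67, stipend 25≥11, ranking 15≤23).

A, B, C, E, F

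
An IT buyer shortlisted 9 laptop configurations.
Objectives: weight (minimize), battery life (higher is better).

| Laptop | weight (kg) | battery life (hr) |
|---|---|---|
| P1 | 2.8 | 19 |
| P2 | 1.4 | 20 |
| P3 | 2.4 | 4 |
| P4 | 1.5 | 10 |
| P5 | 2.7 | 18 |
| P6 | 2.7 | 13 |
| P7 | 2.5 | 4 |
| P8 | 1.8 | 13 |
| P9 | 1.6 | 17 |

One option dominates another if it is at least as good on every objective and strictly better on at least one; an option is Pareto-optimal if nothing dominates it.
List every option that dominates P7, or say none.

P2, P3, P4, P8, P9

P2: weight 1.4≤2.5, battery life 20≥4 — dominates P7.
P3: weight 2.4≤2.5, battery life 4≥4 — dominates P7.
P4: weight 1.5≤2.5, battery life 10≥4 — dominates P7.
P8: weight 1.8≤2.5, battery life 13≥4 — dominates P7.
P9: weight 1.6≤2.5, battery life 17≥4 — dominates P7.
Others (P1, P5, P6) are each worse than P7 on at least one objective.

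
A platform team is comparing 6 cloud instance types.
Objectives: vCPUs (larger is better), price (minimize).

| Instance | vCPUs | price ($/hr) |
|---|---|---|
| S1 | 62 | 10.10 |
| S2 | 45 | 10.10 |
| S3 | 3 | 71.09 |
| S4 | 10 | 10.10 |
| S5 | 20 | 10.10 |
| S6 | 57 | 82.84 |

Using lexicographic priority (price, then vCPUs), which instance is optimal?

First minimize price: best is 10.10, kept {S1, S2, S4, S5}.
Then maximize vCPUs: best is 62, kept {S1}.

S1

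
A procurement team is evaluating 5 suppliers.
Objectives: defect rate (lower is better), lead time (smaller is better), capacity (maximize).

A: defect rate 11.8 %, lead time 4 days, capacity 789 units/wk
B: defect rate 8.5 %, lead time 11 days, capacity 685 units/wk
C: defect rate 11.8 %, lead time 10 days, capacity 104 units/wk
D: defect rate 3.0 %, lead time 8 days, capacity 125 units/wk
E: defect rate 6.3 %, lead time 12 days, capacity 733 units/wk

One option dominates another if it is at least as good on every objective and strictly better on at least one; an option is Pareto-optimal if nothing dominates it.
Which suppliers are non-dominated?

A, B, D, E

A: not dominated (best lead time).
B: not dominated.
C: dominated by A (defect rate 11.8≤11.8, lead time 4≤10, capacity 789≥104).
D: not dominated (best defect rate).
E: not dominated.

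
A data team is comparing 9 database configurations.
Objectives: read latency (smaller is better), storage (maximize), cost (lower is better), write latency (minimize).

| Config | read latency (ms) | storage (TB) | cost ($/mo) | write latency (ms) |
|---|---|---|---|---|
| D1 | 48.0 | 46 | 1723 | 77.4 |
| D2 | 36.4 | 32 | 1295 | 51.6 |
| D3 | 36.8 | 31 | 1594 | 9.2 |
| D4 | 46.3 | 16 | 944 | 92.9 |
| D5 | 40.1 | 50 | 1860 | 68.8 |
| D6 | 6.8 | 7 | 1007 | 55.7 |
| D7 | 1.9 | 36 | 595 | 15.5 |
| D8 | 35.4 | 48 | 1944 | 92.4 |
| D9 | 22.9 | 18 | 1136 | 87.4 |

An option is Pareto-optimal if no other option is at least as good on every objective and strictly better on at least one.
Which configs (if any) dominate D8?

D1: worse on read latency (48.0 vs 35.4).
D2: worse on read latency (36.4 vs 35.4).
D3: worse on read latency (36.8 vs 35.4).
D4: worse on read latency (46.3 vs 35.4).
D5: worse on read latency (40.1 vs 35.4).
D6: worse on storage (7 vs 48).
D7: worse on storage (36 vs 48).
D9: worse on storage (18 vs 48).
No option dominates D8.

none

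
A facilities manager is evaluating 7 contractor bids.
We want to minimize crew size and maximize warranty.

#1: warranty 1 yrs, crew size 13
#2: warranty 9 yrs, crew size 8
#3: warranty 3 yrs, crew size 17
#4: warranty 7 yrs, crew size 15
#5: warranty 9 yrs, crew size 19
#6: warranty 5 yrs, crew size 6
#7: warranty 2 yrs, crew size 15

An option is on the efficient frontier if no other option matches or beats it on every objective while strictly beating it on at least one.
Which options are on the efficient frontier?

#2, #6

#1: dominated by #2 (warranty 9≥1, crew size 8≤13).
#2: not dominated.
#3: dominated by #2 (warranty 9≥3, crew size 8≤17).
#4: dominated by #2 (warranty 9≥7, crew size 8≤15).
#5: dominated by #2 (warranty 9≥9, crew size 8≤19).
#6: not dominated (best crew size).
#7: dominated by #2 (warranty 9≥2, crew size 8≤15).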